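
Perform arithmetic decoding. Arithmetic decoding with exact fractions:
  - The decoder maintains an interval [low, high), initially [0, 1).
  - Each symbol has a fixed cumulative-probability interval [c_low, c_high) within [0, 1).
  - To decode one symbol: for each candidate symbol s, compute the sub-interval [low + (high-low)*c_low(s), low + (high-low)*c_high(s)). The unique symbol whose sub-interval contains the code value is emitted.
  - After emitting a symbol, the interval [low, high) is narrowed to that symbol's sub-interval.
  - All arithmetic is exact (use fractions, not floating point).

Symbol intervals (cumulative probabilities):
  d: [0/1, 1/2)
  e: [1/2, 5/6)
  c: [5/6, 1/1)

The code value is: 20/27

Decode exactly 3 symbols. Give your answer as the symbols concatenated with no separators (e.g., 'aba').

Step 1: interval [0/1, 1/1), width = 1/1 - 0/1 = 1/1
  'd': [0/1 + 1/1*0/1, 0/1 + 1/1*1/2) = [0/1, 1/2)
  'e': [0/1 + 1/1*1/2, 0/1 + 1/1*5/6) = [1/2, 5/6) <- contains code 20/27
  'c': [0/1 + 1/1*5/6, 0/1 + 1/1*1/1) = [5/6, 1/1)
  emit 'e', narrow to [1/2, 5/6)
Step 2: interval [1/2, 5/6), width = 5/6 - 1/2 = 1/3
  'd': [1/2 + 1/3*0/1, 1/2 + 1/3*1/2) = [1/2, 2/3)
  'e': [1/2 + 1/3*1/2, 1/2 + 1/3*5/6) = [2/3, 7/9) <- contains code 20/27
  'c': [1/2 + 1/3*5/6, 1/2 + 1/3*1/1) = [7/9, 5/6)
  emit 'e', narrow to [2/3, 7/9)
Step 3: interval [2/3, 7/9), width = 7/9 - 2/3 = 1/9
  'd': [2/3 + 1/9*0/1, 2/3 + 1/9*1/2) = [2/3, 13/18)
  'e': [2/3 + 1/9*1/2, 2/3 + 1/9*5/6) = [13/18, 41/54) <- contains code 20/27
  'c': [2/3 + 1/9*5/6, 2/3 + 1/9*1/1) = [41/54, 7/9)
  emit 'e', narrow to [13/18, 41/54)

Answer: eee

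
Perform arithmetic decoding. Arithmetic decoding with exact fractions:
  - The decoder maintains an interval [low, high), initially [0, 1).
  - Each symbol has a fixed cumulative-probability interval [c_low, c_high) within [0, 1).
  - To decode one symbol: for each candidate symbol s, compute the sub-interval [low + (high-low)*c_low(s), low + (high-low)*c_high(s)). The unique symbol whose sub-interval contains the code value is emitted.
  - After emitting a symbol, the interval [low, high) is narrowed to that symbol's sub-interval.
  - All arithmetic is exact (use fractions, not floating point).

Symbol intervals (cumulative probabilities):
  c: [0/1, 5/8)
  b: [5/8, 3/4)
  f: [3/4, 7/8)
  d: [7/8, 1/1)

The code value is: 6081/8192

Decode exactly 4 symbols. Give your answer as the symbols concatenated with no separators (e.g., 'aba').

Answer: bdcf

Derivation:
Step 1: interval [0/1, 1/1), width = 1/1 - 0/1 = 1/1
  'c': [0/1 + 1/1*0/1, 0/1 + 1/1*5/8) = [0/1, 5/8)
  'b': [0/1 + 1/1*5/8, 0/1 + 1/1*3/4) = [5/8, 3/4) <- contains code 6081/8192
  'f': [0/1 + 1/1*3/4, 0/1 + 1/1*7/8) = [3/4, 7/8)
  'd': [0/1 + 1/1*7/8, 0/1 + 1/1*1/1) = [7/8, 1/1)
  emit 'b', narrow to [5/8, 3/4)
Step 2: interval [5/8, 3/4), width = 3/4 - 5/8 = 1/8
  'c': [5/8 + 1/8*0/1, 5/8 + 1/8*5/8) = [5/8, 45/64)
  'b': [5/8 + 1/8*5/8, 5/8 + 1/8*3/4) = [45/64, 23/32)
  'f': [5/8 + 1/8*3/4, 5/8 + 1/8*7/8) = [23/32, 47/64)
  'd': [5/8 + 1/8*7/8, 5/8 + 1/8*1/1) = [47/64, 3/4) <- contains code 6081/8192
  emit 'd', narrow to [47/64, 3/4)
Step 3: interval [47/64, 3/4), width = 3/4 - 47/64 = 1/64
  'c': [47/64 + 1/64*0/1, 47/64 + 1/64*5/8) = [47/64, 381/512) <- contains code 6081/8192
  'b': [47/64 + 1/64*5/8, 47/64 + 1/64*3/4) = [381/512, 191/256)
  'f': [47/64 + 1/64*3/4, 47/64 + 1/64*7/8) = [191/256, 383/512)
  'd': [47/64 + 1/64*7/8, 47/64 + 1/64*1/1) = [383/512, 3/4)
  emit 'c', narrow to [47/64, 381/512)
Step 4: interval [47/64, 381/512), width = 381/512 - 47/64 = 5/512
  'c': [47/64 + 5/512*0/1, 47/64 + 5/512*5/8) = [47/64, 3033/4096)
  'b': [47/64 + 5/512*5/8, 47/64 + 5/512*3/4) = [3033/4096, 1519/2048)
  'f': [47/64 + 5/512*3/4, 47/64 + 5/512*7/8) = [1519/2048, 3043/4096) <- contains code 6081/8192
  'd': [47/64 + 5/512*7/8, 47/64 + 5/512*1/1) = [3043/4096, 381/512)
  emit 'f', narrow to [1519/2048, 3043/4096)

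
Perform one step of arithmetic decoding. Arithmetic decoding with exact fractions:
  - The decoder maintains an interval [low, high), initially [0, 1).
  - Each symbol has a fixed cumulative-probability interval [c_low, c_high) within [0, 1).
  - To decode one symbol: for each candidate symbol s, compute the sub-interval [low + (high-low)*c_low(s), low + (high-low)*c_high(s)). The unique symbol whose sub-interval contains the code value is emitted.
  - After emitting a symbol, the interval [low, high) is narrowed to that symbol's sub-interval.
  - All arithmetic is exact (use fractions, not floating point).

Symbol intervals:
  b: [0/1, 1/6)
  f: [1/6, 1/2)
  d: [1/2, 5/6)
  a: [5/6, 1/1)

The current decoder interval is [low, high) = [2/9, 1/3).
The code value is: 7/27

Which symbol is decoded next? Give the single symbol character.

Interval width = high − low = 1/3 − 2/9 = 1/9
Scaled code = (code − low) / width = (7/27 − 2/9) / 1/9 = 1/3
  b: [0/1, 1/6) 
  f: [1/6, 1/2) ← scaled code falls here ✓
  d: [1/2, 5/6) 
  a: [5/6, 1/1) 

Answer: f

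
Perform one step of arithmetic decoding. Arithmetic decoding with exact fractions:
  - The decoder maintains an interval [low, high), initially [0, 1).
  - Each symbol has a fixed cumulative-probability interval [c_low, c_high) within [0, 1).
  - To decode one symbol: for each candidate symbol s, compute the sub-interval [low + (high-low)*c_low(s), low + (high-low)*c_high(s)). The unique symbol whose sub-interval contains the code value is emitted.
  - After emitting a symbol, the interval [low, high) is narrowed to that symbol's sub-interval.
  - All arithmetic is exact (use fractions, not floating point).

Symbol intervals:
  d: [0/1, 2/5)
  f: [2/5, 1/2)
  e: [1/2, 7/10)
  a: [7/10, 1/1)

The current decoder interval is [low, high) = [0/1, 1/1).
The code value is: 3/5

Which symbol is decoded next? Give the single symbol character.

Interval width = high − low = 1/1 − 0/1 = 1/1
Scaled code = (code − low) / width = (3/5 − 0/1) / 1/1 = 3/5
  d: [0/1, 2/5) 
  f: [2/5, 1/2) 
  e: [1/2, 7/10) ← scaled code falls here ✓
  a: [7/10, 1/1) 

Answer: e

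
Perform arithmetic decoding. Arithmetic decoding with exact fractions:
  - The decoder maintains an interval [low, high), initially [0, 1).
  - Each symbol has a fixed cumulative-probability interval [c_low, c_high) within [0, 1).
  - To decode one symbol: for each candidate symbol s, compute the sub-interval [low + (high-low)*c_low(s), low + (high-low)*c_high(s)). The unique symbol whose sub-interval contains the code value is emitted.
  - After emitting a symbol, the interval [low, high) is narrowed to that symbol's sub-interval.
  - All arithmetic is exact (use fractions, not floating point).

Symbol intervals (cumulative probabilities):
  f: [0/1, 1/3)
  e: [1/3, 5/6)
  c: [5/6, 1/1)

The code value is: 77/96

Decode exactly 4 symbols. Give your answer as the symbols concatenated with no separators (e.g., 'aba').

Step 1: interval [0/1, 1/1), width = 1/1 - 0/1 = 1/1
  'f': [0/1 + 1/1*0/1, 0/1 + 1/1*1/3) = [0/1, 1/3)
  'e': [0/1 + 1/1*1/3, 0/1 + 1/1*5/6) = [1/3, 5/6) <- contains code 77/96
  'c': [0/1 + 1/1*5/6, 0/1 + 1/1*1/1) = [5/6, 1/1)
  emit 'e', narrow to [1/3, 5/6)
Step 2: interval [1/3, 5/6), width = 5/6 - 1/3 = 1/2
  'f': [1/3 + 1/2*0/1, 1/3 + 1/2*1/3) = [1/3, 1/2)
  'e': [1/3 + 1/2*1/3, 1/3 + 1/2*5/6) = [1/2, 3/4)
  'c': [1/3 + 1/2*5/6, 1/3 + 1/2*1/1) = [3/4, 5/6) <- contains code 77/96
  emit 'c', narrow to [3/4, 5/6)
Step 3: interval [3/4, 5/6), width = 5/6 - 3/4 = 1/12
  'f': [3/4 + 1/12*0/1, 3/4 + 1/12*1/3) = [3/4, 7/9)
  'e': [3/4 + 1/12*1/3, 3/4 + 1/12*5/6) = [7/9, 59/72) <- contains code 77/96
  'c': [3/4 + 1/12*5/6, 3/4 + 1/12*1/1) = [59/72, 5/6)
  emit 'e', narrow to [7/9, 59/72)
Step 4: interval [7/9, 59/72), width = 59/72 - 7/9 = 1/24
  'f': [7/9 + 1/24*0/1, 7/9 + 1/24*1/3) = [7/9, 19/24)
  'e': [7/9 + 1/24*1/3, 7/9 + 1/24*5/6) = [19/24, 13/16) <- contains code 77/96
  'c': [7/9 + 1/24*5/6, 7/9 + 1/24*1/1) = [13/16, 59/72)
  emit 'e', narrow to [19/24, 13/16)

Answer: ecee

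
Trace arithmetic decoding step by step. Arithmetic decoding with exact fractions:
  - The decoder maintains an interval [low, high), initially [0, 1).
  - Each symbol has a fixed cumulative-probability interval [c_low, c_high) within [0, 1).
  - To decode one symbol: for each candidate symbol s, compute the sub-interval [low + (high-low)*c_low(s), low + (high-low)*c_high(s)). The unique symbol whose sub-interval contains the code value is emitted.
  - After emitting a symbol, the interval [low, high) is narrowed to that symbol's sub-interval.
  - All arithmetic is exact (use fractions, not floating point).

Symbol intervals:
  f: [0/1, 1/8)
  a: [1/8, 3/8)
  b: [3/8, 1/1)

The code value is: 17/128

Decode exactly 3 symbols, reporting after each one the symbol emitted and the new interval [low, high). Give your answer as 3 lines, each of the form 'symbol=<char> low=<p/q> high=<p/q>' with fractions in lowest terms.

Answer: symbol=a low=1/8 high=3/8
symbol=f low=1/8 high=5/32
symbol=a low=33/256 high=35/256

Derivation:
Step 1: interval [0/1, 1/1), width = 1/1 - 0/1 = 1/1
  'f': [0/1 + 1/1*0/1, 0/1 + 1/1*1/8) = [0/1, 1/8)
  'a': [0/1 + 1/1*1/8, 0/1 + 1/1*3/8) = [1/8, 3/8) <- contains code 17/128
  'b': [0/1 + 1/1*3/8, 0/1 + 1/1*1/1) = [3/8, 1/1)
  emit 'a', narrow to [1/8, 3/8)
Step 2: interval [1/8, 3/8), width = 3/8 - 1/8 = 1/4
  'f': [1/8 + 1/4*0/1, 1/8 + 1/4*1/8) = [1/8, 5/32) <- contains code 17/128
  'a': [1/8 + 1/4*1/8, 1/8 + 1/4*3/8) = [5/32, 7/32)
  'b': [1/8 + 1/4*3/8, 1/8 + 1/4*1/1) = [7/32, 3/8)
  emit 'f', narrow to [1/8, 5/32)
Step 3: interval [1/8, 5/32), width = 5/32 - 1/8 = 1/32
  'f': [1/8 + 1/32*0/1, 1/8 + 1/32*1/8) = [1/8, 33/256)
  'a': [1/8 + 1/32*1/8, 1/8 + 1/32*3/8) = [33/256, 35/256) <- contains code 17/128
  'b': [1/8 + 1/32*3/8, 1/8 + 1/32*1/1) = [35/256, 5/32)
  emit 'a', narrow to [33/256, 35/256)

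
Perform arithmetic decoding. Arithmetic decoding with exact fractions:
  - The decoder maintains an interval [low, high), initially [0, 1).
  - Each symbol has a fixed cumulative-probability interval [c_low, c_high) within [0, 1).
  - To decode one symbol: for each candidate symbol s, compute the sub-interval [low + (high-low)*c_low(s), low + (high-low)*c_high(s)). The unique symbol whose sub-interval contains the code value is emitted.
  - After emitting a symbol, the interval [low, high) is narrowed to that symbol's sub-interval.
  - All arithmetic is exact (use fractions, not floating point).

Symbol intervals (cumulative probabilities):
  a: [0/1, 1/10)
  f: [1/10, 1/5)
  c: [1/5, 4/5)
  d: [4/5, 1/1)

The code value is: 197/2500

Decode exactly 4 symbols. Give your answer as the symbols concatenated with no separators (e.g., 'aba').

Step 1: interval [0/1, 1/1), width = 1/1 - 0/1 = 1/1
  'a': [0/1 + 1/1*0/1, 0/1 + 1/1*1/10) = [0/1, 1/10) <- contains code 197/2500
  'f': [0/1 + 1/1*1/10, 0/1 + 1/1*1/5) = [1/10, 1/5)
  'c': [0/1 + 1/1*1/5, 0/1 + 1/1*4/5) = [1/5, 4/5)
  'd': [0/1 + 1/1*4/5, 0/1 + 1/1*1/1) = [4/5, 1/1)
  emit 'a', narrow to [0/1, 1/10)
Step 2: interval [0/1, 1/10), width = 1/10 - 0/1 = 1/10
  'a': [0/1 + 1/10*0/1, 0/1 + 1/10*1/10) = [0/1, 1/100)
  'f': [0/1 + 1/10*1/10, 0/1 + 1/10*1/5) = [1/100, 1/50)
  'c': [0/1 + 1/10*1/5, 0/1 + 1/10*4/5) = [1/50, 2/25) <- contains code 197/2500
  'd': [0/1 + 1/10*4/5, 0/1 + 1/10*1/1) = [2/25, 1/10)
  emit 'c', narrow to [1/50, 2/25)
Step 3: interval [1/50, 2/25), width = 2/25 - 1/50 = 3/50
  'a': [1/50 + 3/50*0/1, 1/50 + 3/50*1/10) = [1/50, 13/500)
  'f': [1/50 + 3/50*1/10, 1/50 + 3/50*1/5) = [13/500, 4/125)
  'c': [1/50 + 3/50*1/5, 1/50 + 3/50*4/5) = [4/125, 17/250)
  'd': [1/50 + 3/50*4/5, 1/50 + 3/50*1/1) = [17/250, 2/25) <- contains code 197/2500
  emit 'd', narrow to [17/250, 2/25)
Step 4: interval [17/250, 2/25), width = 2/25 - 17/250 = 3/250
  'a': [17/250 + 3/250*0/1, 17/250 + 3/250*1/10) = [17/250, 173/2500)
  'f': [17/250 + 3/250*1/10, 17/250 + 3/250*1/5) = [173/2500, 44/625)
  'c': [17/250 + 3/250*1/5, 17/250 + 3/250*4/5) = [44/625, 97/1250)
  'd': [17/250 + 3/250*4/5, 17/250 + 3/250*1/1) = [97/1250, 2/25) <- contains code 197/2500
  emit 'd', narrow to [97/1250, 2/25)

Answer: acdd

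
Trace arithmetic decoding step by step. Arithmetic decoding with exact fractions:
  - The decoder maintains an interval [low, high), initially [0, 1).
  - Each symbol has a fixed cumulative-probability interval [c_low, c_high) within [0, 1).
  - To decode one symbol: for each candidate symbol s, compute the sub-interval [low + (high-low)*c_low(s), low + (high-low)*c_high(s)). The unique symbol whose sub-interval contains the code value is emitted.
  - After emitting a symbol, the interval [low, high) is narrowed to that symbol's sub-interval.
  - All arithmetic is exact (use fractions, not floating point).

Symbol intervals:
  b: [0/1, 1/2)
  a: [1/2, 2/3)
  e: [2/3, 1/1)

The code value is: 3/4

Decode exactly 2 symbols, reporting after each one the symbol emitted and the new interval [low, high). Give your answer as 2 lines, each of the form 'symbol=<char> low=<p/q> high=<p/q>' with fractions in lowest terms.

Answer: symbol=e low=2/3 high=1/1
symbol=b low=2/3 high=5/6

Derivation:
Step 1: interval [0/1, 1/1), width = 1/1 - 0/1 = 1/1
  'b': [0/1 + 1/1*0/1, 0/1 + 1/1*1/2) = [0/1, 1/2)
  'a': [0/1 + 1/1*1/2, 0/1 + 1/1*2/3) = [1/2, 2/3)
  'e': [0/1 + 1/1*2/3, 0/1 + 1/1*1/1) = [2/3, 1/1) <- contains code 3/4
  emit 'e', narrow to [2/3, 1/1)
Step 2: interval [2/3, 1/1), width = 1/1 - 2/3 = 1/3
  'b': [2/3 + 1/3*0/1, 2/3 + 1/3*1/2) = [2/3, 5/6) <- contains code 3/4
  'a': [2/3 + 1/3*1/2, 2/3 + 1/3*2/3) = [5/6, 8/9)
  'e': [2/3 + 1/3*2/3, 2/3 + 1/3*1/1) = [8/9, 1/1)
  emit 'b', narrow to [2/3, 5/6)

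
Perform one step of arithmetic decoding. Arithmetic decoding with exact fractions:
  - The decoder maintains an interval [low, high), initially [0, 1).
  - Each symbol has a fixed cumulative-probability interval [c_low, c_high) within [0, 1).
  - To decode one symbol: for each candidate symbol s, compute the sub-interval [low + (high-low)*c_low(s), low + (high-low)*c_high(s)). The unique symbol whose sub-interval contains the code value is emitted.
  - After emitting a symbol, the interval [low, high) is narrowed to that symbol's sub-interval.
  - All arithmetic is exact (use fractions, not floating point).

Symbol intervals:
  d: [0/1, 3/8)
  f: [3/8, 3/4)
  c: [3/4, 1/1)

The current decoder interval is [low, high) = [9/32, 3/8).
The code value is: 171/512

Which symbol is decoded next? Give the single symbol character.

Answer: f

Derivation:
Interval width = high − low = 3/8 − 9/32 = 3/32
Scaled code = (code − low) / width = (171/512 − 9/32) / 3/32 = 9/16
  d: [0/1, 3/8) 
  f: [3/8, 3/4) ← scaled code falls here ✓
  c: [3/4, 1/1) 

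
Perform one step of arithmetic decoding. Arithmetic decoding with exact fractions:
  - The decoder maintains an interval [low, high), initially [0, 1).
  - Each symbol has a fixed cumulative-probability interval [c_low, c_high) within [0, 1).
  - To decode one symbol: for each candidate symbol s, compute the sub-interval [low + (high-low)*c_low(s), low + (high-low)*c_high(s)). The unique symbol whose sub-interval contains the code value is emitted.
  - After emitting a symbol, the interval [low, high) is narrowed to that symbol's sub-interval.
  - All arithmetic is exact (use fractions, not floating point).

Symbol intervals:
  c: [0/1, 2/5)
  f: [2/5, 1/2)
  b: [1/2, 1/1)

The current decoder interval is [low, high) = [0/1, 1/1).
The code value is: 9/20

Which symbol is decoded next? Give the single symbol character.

Answer: f

Derivation:
Interval width = high − low = 1/1 − 0/1 = 1/1
Scaled code = (code − low) / width = (9/20 − 0/1) / 1/1 = 9/20
  c: [0/1, 2/5) 
  f: [2/5, 1/2) ← scaled code falls here ✓
  b: [1/2, 1/1) 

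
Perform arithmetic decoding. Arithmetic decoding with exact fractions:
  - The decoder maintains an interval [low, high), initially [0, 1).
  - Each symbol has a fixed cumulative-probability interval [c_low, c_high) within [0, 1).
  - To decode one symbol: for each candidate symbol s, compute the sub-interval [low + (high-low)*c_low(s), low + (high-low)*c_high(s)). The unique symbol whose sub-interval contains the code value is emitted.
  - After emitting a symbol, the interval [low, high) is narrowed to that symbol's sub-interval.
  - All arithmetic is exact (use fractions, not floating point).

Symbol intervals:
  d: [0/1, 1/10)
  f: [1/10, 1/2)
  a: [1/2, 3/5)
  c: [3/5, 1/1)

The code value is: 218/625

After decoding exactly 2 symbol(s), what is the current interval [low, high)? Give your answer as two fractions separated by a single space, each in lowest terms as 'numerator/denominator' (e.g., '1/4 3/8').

Answer: 17/50 1/2

Derivation:
Step 1: interval [0/1, 1/1), width = 1/1 - 0/1 = 1/1
  'd': [0/1 + 1/1*0/1, 0/1 + 1/1*1/10) = [0/1, 1/10)
  'f': [0/1 + 1/1*1/10, 0/1 + 1/1*1/2) = [1/10, 1/2) <- contains code 218/625
  'a': [0/1 + 1/1*1/2, 0/1 + 1/1*3/5) = [1/2, 3/5)
  'c': [0/1 + 1/1*3/5, 0/1 + 1/1*1/1) = [3/5, 1/1)
  emit 'f', narrow to [1/10, 1/2)
Step 2: interval [1/10, 1/2), width = 1/2 - 1/10 = 2/5
  'd': [1/10 + 2/5*0/1, 1/10 + 2/5*1/10) = [1/10, 7/50)
  'f': [1/10 + 2/5*1/10, 1/10 + 2/5*1/2) = [7/50, 3/10)
  'a': [1/10 + 2/5*1/2, 1/10 + 2/5*3/5) = [3/10, 17/50)
  'c': [1/10 + 2/5*3/5, 1/10 + 2/5*1/1) = [17/50, 1/2) <- contains code 218/625
  emit 'c', narrow to [17/50, 1/2)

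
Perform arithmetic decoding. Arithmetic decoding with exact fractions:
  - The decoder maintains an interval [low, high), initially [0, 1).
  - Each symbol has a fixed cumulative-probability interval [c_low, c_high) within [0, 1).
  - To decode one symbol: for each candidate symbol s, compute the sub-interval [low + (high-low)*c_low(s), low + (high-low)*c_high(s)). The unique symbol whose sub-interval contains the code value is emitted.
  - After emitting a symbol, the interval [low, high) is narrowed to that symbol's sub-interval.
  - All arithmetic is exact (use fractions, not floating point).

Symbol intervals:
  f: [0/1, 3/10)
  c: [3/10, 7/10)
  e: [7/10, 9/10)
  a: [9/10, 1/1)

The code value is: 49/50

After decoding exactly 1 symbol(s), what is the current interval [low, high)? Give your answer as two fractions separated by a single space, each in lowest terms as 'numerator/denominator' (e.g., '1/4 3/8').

Answer: 9/10 1/1

Derivation:
Step 1: interval [0/1, 1/1), width = 1/1 - 0/1 = 1/1
  'f': [0/1 + 1/1*0/1, 0/1 + 1/1*3/10) = [0/1, 3/10)
  'c': [0/1 + 1/1*3/10, 0/1 + 1/1*7/10) = [3/10, 7/10)
  'e': [0/1 + 1/1*7/10, 0/1 + 1/1*9/10) = [7/10, 9/10)
  'a': [0/1 + 1/1*9/10, 0/1 + 1/1*1/1) = [9/10, 1/1) <- contains code 49/50
  emit 'a', narrow to [9/10, 1/1)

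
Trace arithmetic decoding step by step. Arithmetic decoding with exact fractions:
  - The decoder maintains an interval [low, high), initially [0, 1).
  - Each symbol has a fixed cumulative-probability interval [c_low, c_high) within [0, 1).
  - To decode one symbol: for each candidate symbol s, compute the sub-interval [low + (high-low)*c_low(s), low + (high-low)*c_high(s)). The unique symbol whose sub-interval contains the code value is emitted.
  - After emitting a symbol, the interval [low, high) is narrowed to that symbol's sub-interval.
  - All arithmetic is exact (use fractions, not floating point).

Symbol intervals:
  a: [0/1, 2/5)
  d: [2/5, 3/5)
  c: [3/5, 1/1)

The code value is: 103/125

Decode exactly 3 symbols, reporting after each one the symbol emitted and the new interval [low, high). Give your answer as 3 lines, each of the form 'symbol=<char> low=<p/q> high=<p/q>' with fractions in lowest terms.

Step 1: interval [0/1, 1/1), width = 1/1 - 0/1 = 1/1
  'a': [0/1 + 1/1*0/1, 0/1 + 1/1*2/5) = [0/1, 2/5)
  'd': [0/1 + 1/1*2/5, 0/1 + 1/1*3/5) = [2/5, 3/5)
  'c': [0/1 + 1/1*3/5, 0/1 + 1/1*1/1) = [3/5, 1/1) <- contains code 103/125
  emit 'c', narrow to [3/5, 1/1)
Step 2: interval [3/5, 1/1), width = 1/1 - 3/5 = 2/5
  'a': [3/5 + 2/5*0/1, 3/5 + 2/5*2/5) = [3/5, 19/25)
  'd': [3/5 + 2/5*2/5, 3/5 + 2/5*3/5) = [19/25, 21/25) <- contains code 103/125
  'c': [3/5 + 2/5*3/5, 3/5 + 2/5*1/1) = [21/25, 1/1)
  emit 'd', narrow to [19/25, 21/25)
Step 3: interval [19/25, 21/25), width = 21/25 - 19/25 = 2/25
  'a': [19/25 + 2/25*0/1, 19/25 + 2/25*2/5) = [19/25, 99/125)
  'd': [19/25 + 2/25*2/5, 19/25 + 2/25*3/5) = [99/125, 101/125)
  'c': [19/25 + 2/25*3/5, 19/25 + 2/25*1/1) = [101/125, 21/25) <- contains code 103/125
  emit 'c', narrow to [101/125, 21/25)

Answer: symbol=c low=3/5 high=1/1
symbol=d low=19/25 high=21/25
symbol=c low=101/125 high=21/25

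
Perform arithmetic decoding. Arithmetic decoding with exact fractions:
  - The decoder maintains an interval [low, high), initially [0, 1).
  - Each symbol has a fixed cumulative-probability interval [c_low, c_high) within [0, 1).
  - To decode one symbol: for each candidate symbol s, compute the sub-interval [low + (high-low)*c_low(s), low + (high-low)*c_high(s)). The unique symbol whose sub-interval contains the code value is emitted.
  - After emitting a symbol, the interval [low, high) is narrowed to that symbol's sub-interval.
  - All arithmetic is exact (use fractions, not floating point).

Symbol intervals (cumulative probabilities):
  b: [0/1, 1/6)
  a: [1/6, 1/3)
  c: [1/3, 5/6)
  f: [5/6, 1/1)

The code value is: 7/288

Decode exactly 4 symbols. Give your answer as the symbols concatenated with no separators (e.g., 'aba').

Answer: bbfa

Derivation:
Step 1: interval [0/1, 1/1), width = 1/1 - 0/1 = 1/1
  'b': [0/1 + 1/1*0/1, 0/1 + 1/1*1/6) = [0/1, 1/6) <- contains code 7/288
  'a': [0/1 + 1/1*1/6, 0/1 + 1/1*1/3) = [1/6, 1/3)
  'c': [0/1 + 1/1*1/3, 0/1 + 1/1*5/6) = [1/3, 5/6)
  'f': [0/1 + 1/1*5/6, 0/1 + 1/1*1/1) = [5/6, 1/1)
  emit 'b', narrow to [0/1, 1/6)
Step 2: interval [0/1, 1/6), width = 1/6 - 0/1 = 1/6
  'b': [0/1 + 1/6*0/1, 0/1 + 1/6*1/6) = [0/1, 1/36) <- contains code 7/288
  'a': [0/1 + 1/6*1/6, 0/1 + 1/6*1/3) = [1/36, 1/18)
  'c': [0/1 + 1/6*1/3, 0/1 + 1/6*5/6) = [1/18, 5/36)
  'f': [0/1 + 1/6*5/6, 0/1 + 1/6*1/1) = [5/36, 1/6)
  emit 'b', narrow to [0/1, 1/36)
Step 3: interval [0/1, 1/36), width = 1/36 - 0/1 = 1/36
  'b': [0/1 + 1/36*0/1, 0/1 + 1/36*1/6) = [0/1, 1/216)
  'a': [0/1 + 1/36*1/6, 0/1 + 1/36*1/3) = [1/216, 1/108)
  'c': [0/1 + 1/36*1/3, 0/1 + 1/36*5/6) = [1/108, 5/216)
  'f': [0/1 + 1/36*5/6, 0/1 + 1/36*1/1) = [5/216, 1/36) <- contains code 7/288
  emit 'f', narrow to [5/216, 1/36)
Step 4: interval [5/216, 1/36), width = 1/36 - 5/216 = 1/216
  'b': [5/216 + 1/216*0/1, 5/216 + 1/216*1/6) = [5/216, 31/1296)
  'a': [5/216 + 1/216*1/6, 5/216 + 1/216*1/3) = [31/1296, 2/81) <- contains code 7/288
  'c': [5/216 + 1/216*1/3, 5/216 + 1/216*5/6) = [2/81, 35/1296)
  'f': [5/216 + 1/216*5/6, 5/216 + 1/216*1/1) = [35/1296, 1/36)
  emit 'a', narrow to [31/1296, 2/81)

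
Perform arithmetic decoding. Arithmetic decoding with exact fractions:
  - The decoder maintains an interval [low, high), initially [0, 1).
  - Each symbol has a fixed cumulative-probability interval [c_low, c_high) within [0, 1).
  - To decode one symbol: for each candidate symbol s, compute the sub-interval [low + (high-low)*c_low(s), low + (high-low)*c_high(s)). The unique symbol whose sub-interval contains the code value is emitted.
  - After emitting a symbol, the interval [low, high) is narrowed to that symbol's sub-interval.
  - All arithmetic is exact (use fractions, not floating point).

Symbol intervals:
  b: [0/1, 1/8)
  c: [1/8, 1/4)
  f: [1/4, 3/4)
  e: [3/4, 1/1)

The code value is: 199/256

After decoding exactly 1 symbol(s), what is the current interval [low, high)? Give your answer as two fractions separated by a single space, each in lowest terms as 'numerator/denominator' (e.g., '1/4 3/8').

Step 1: interval [0/1, 1/1), width = 1/1 - 0/1 = 1/1
  'b': [0/1 + 1/1*0/1, 0/1 + 1/1*1/8) = [0/1, 1/8)
  'c': [0/1 + 1/1*1/8, 0/1 + 1/1*1/4) = [1/8, 1/4)
  'f': [0/1 + 1/1*1/4, 0/1 + 1/1*3/4) = [1/4, 3/4)
  'e': [0/1 + 1/1*3/4, 0/1 + 1/1*1/1) = [3/4, 1/1) <- contains code 199/256
  emit 'e', narrow to [3/4, 1/1)

Answer: 3/4 1/1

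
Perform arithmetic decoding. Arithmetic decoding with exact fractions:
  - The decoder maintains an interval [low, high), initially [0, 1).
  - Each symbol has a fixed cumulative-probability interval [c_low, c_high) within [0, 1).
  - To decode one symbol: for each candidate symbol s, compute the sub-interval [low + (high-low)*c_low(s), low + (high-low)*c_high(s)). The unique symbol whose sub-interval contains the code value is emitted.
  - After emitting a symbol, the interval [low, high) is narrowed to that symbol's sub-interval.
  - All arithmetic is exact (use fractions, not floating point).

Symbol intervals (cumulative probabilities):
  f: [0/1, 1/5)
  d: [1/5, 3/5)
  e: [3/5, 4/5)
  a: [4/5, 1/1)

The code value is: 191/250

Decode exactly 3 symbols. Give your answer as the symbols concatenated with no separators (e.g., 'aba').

Answer: eaf

Derivation:
Step 1: interval [0/1, 1/1), width = 1/1 - 0/1 = 1/1
  'f': [0/1 + 1/1*0/1, 0/1 + 1/1*1/5) = [0/1, 1/5)
  'd': [0/1 + 1/1*1/5, 0/1 + 1/1*3/5) = [1/5, 3/5)
  'e': [0/1 + 1/1*3/5, 0/1 + 1/1*4/5) = [3/5, 4/5) <- contains code 191/250
  'a': [0/1 + 1/1*4/5, 0/1 + 1/1*1/1) = [4/5, 1/1)
  emit 'e', narrow to [3/5, 4/5)
Step 2: interval [3/5, 4/5), width = 4/5 - 3/5 = 1/5
  'f': [3/5 + 1/5*0/1, 3/5 + 1/5*1/5) = [3/5, 16/25)
  'd': [3/5 + 1/5*1/5, 3/5 + 1/5*3/5) = [16/25, 18/25)
  'e': [3/5 + 1/5*3/5, 3/5 + 1/5*4/5) = [18/25, 19/25)
  'a': [3/5 + 1/5*4/5, 3/5 + 1/5*1/1) = [19/25, 4/5) <- contains code 191/250
  emit 'a', narrow to [19/25, 4/5)
Step 3: interval [19/25, 4/5), width = 4/5 - 19/25 = 1/25
  'f': [19/25 + 1/25*0/1, 19/25 + 1/25*1/5) = [19/25, 96/125) <- contains code 191/250
  'd': [19/25 + 1/25*1/5, 19/25 + 1/25*3/5) = [96/125, 98/125)
  'e': [19/25 + 1/25*3/5, 19/25 + 1/25*4/5) = [98/125, 99/125)
  'a': [19/25 + 1/25*4/5, 19/25 + 1/25*1/1) = [99/125, 4/5)
  emit 'f', narrow to [19/25, 96/125)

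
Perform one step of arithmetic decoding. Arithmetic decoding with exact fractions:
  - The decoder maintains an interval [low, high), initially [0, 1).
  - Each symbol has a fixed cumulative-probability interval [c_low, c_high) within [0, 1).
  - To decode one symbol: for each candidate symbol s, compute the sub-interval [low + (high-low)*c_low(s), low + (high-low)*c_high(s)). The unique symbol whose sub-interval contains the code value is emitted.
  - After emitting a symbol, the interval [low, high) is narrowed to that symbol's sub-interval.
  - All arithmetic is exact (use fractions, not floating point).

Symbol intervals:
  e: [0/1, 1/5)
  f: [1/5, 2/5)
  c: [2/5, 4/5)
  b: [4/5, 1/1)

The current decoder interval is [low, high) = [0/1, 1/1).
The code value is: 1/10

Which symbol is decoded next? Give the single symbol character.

Answer: e

Derivation:
Interval width = high − low = 1/1 − 0/1 = 1/1
Scaled code = (code − low) / width = (1/10 − 0/1) / 1/1 = 1/10
  e: [0/1, 1/5) ← scaled code falls here ✓
  f: [1/5, 2/5) 
  c: [2/5, 4/5) 
  b: [4/5, 1/1) 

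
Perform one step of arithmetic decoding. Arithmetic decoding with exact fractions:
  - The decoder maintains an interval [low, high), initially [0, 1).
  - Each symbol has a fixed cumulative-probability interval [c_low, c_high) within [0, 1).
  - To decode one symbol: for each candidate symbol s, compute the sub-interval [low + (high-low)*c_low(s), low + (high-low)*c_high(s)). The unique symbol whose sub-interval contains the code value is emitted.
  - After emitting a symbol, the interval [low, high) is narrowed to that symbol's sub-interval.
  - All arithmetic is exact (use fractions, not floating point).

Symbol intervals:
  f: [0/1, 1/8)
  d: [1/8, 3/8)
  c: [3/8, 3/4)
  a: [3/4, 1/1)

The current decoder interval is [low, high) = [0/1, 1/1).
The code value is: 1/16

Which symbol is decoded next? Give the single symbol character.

Interval width = high − low = 1/1 − 0/1 = 1/1
Scaled code = (code − low) / width = (1/16 − 0/1) / 1/1 = 1/16
  f: [0/1, 1/8) ← scaled code falls here ✓
  d: [1/8, 3/8) 
  c: [3/8, 3/4) 
  a: [3/4, 1/1) 

Answer: f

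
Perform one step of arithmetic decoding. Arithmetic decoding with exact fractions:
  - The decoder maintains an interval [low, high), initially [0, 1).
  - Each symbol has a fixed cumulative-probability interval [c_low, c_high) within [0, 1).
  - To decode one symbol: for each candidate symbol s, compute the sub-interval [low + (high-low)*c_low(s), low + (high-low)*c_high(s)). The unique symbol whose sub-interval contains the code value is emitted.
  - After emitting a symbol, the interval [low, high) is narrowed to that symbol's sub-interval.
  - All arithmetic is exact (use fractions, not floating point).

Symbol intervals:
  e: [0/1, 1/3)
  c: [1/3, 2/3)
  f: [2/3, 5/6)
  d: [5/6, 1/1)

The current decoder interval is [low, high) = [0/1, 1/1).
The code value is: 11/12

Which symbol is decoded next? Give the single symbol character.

Interval width = high − low = 1/1 − 0/1 = 1/1
Scaled code = (code − low) / width = (11/12 − 0/1) / 1/1 = 11/12
  e: [0/1, 1/3) 
  c: [1/3, 2/3) 
  f: [2/3, 5/6) 
  d: [5/6, 1/1) ← scaled code falls here ✓

Answer: d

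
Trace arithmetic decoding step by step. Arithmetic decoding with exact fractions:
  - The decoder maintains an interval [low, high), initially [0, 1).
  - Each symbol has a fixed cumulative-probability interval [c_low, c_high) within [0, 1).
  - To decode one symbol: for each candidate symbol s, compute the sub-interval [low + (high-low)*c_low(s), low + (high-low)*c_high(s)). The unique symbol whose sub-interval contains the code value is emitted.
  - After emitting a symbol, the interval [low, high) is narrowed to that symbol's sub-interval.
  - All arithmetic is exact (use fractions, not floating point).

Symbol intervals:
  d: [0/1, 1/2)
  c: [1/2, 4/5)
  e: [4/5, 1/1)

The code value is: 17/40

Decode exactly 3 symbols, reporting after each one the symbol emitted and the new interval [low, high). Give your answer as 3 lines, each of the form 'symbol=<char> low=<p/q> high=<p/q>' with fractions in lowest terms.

Answer: symbol=d low=0/1 high=1/2
symbol=e low=2/5 high=1/2
symbol=d low=2/5 high=9/20

Derivation:
Step 1: interval [0/1, 1/1), width = 1/1 - 0/1 = 1/1
  'd': [0/1 + 1/1*0/1, 0/1 + 1/1*1/2) = [0/1, 1/2) <- contains code 17/40
  'c': [0/1 + 1/1*1/2, 0/1 + 1/1*4/5) = [1/2, 4/5)
  'e': [0/1 + 1/1*4/5, 0/1 + 1/1*1/1) = [4/5, 1/1)
  emit 'd', narrow to [0/1, 1/2)
Step 2: interval [0/1, 1/2), width = 1/2 - 0/1 = 1/2
  'd': [0/1 + 1/2*0/1, 0/1 + 1/2*1/2) = [0/1, 1/4)
  'c': [0/1 + 1/2*1/2, 0/1 + 1/2*4/5) = [1/4, 2/5)
  'e': [0/1 + 1/2*4/5, 0/1 + 1/2*1/1) = [2/5, 1/2) <- contains code 17/40
  emit 'e', narrow to [2/5, 1/2)
Step 3: interval [2/5, 1/2), width = 1/2 - 2/5 = 1/10
  'd': [2/5 + 1/10*0/1, 2/5 + 1/10*1/2) = [2/5, 9/20) <- contains code 17/40
  'c': [2/5 + 1/10*1/2, 2/5 + 1/10*4/5) = [9/20, 12/25)
  'e': [2/5 + 1/10*4/5, 2/5 + 1/10*1/1) = [12/25, 1/2)
  emit 'd', narrow to [2/5, 9/20)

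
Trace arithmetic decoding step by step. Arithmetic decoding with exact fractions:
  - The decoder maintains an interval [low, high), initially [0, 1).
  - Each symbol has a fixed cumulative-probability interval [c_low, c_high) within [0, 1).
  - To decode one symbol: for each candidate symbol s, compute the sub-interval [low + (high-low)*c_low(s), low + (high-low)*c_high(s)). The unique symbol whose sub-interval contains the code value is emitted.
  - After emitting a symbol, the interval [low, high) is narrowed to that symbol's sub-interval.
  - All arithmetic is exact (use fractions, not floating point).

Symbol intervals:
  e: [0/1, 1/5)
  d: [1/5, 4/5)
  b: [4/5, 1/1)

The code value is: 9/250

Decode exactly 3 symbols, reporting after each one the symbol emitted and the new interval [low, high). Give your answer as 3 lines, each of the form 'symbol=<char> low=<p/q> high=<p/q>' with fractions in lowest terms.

Answer: symbol=e low=0/1 high=1/5
symbol=e low=0/1 high=1/25
symbol=b low=4/125 high=1/25

Derivation:
Step 1: interval [0/1, 1/1), width = 1/1 - 0/1 = 1/1
  'e': [0/1 + 1/1*0/1, 0/1 + 1/1*1/5) = [0/1, 1/5) <- contains code 9/250
  'd': [0/1 + 1/1*1/5, 0/1 + 1/1*4/5) = [1/5, 4/5)
  'b': [0/1 + 1/1*4/5, 0/1 + 1/1*1/1) = [4/5, 1/1)
  emit 'e', narrow to [0/1, 1/5)
Step 2: interval [0/1, 1/5), width = 1/5 - 0/1 = 1/5
  'e': [0/1 + 1/5*0/1, 0/1 + 1/5*1/5) = [0/1, 1/25) <- contains code 9/250
  'd': [0/1 + 1/5*1/5, 0/1 + 1/5*4/5) = [1/25, 4/25)
  'b': [0/1 + 1/5*4/5, 0/1 + 1/5*1/1) = [4/25, 1/5)
  emit 'e', narrow to [0/1, 1/25)
Step 3: interval [0/1, 1/25), width = 1/25 - 0/1 = 1/25
  'e': [0/1 + 1/25*0/1, 0/1 + 1/25*1/5) = [0/1, 1/125)
  'd': [0/1 + 1/25*1/5, 0/1 + 1/25*4/5) = [1/125, 4/125)
  'b': [0/1 + 1/25*4/5, 0/1 + 1/25*1/1) = [4/125, 1/25) <- contains code 9/250
  emit 'b', narrow to [4/125, 1/25)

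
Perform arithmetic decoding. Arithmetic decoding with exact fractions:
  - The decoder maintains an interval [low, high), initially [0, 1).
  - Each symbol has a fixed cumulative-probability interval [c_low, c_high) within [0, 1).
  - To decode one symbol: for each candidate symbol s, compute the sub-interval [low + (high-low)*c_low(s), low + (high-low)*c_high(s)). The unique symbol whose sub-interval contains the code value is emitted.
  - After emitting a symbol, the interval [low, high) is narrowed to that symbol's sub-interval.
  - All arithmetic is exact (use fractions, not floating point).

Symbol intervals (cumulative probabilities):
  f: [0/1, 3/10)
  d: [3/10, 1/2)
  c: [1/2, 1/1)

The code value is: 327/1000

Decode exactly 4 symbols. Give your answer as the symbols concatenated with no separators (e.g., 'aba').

Answer: dfdc

Derivation:
Step 1: interval [0/1, 1/1), width = 1/1 - 0/1 = 1/1
  'f': [0/1 + 1/1*0/1, 0/1 + 1/1*3/10) = [0/1, 3/10)
  'd': [0/1 + 1/1*3/10, 0/1 + 1/1*1/2) = [3/10, 1/2) <- contains code 327/1000
  'c': [0/1 + 1/1*1/2, 0/1 + 1/1*1/1) = [1/2, 1/1)
  emit 'd', narrow to [3/10, 1/2)
Step 2: interval [3/10, 1/2), width = 1/2 - 3/10 = 1/5
  'f': [3/10 + 1/5*0/1, 3/10 + 1/5*3/10) = [3/10, 9/25) <- contains code 327/1000
  'd': [3/10 + 1/5*3/10, 3/10 + 1/5*1/2) = [9/25, 2/5)
  'c': [3/10 + 1/5*1/2, 3/10 + 1/5*1/1) = [2/5, 1/2)
  emit 'f', narrow to [3/10, 9/25)
Step 3: interval [3/10, 9/25), width = 9/25 - 3/10 = 3/50
  'f': [3/10 + 3/50*0/1, 3/10 + 3/50*3/10) = [3/10, 159/500)
  'd': [3/10 + 3/50*3/10, 3/10 + 3/50*1/2) = [159/500, 33/100) <- contains code 327/1000
  'c': [3/10 + 3/50*1/2, 3/10 + 3/50*1/1) = [33/100, 9/25)
  emit 'd', narrow to [159/500, 33/100)
Step 4: interval [159/500, 33/100), width = 33/100 - 159/500 = 3/250
  'f': [159/500 + 3/250*0/1, 159/500 + 3/250*3/10) = [159/500, 201/625)
  'd': [159/500 + 3/250*3/10, 159/500 + 3/250*1/2) = [201/625, 81/250)
  'c': [159/500 + 3/250*1/2, 159/500 + 3/250*1/1) = [81/250, 33/100) <- contains code 327/1000
  emit 'c', narrow to [81/250, 33/100)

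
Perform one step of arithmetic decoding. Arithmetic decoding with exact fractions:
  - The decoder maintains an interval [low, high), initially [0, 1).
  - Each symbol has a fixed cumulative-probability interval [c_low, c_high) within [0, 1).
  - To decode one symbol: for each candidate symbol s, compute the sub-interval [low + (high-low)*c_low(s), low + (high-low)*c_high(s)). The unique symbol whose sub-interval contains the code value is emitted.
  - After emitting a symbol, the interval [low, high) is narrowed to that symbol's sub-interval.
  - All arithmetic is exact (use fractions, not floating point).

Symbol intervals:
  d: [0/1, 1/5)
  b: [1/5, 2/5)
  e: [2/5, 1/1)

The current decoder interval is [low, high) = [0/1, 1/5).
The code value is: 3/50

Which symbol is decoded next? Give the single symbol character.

Interval width = high − low = 1/5 − 0/1 = 1/5
Scaled code = (code − low) / width = (3/50 − 0/1) / 1/5 = 3/10
  d: [0/1, 1/5) 
  b: [1/5, 2/5) ← scaled code falls here ✓
  e: [2/5, 1/1) 

Answer: b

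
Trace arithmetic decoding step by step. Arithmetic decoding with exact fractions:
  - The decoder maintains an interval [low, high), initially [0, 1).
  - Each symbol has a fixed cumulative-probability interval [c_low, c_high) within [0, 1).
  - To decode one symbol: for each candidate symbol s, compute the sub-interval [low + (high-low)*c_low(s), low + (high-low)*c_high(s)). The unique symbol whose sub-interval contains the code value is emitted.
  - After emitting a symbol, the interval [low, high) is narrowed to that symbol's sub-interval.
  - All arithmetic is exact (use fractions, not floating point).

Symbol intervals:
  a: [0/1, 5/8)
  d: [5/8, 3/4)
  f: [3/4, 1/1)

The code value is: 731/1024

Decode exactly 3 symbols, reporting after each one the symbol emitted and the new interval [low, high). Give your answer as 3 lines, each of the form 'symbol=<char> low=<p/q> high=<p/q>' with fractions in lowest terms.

Step 1: interval [0/1, 1/1), width = 1/1 - 0/1 = 1/1
  'a': [0/1 + 1/1*0/1, 0/1 + 1/1*5/8) = [0/1, 5/8)
  'd': [0/1 + 1/1*5/8, 0/1 + 1/1*3/4) = [5/8, 3/4) <- contains code 731/1024
  'f': [0/1 + 1/1*3/4, 0/1 + 1/1*1/1) = [3/4, 1/1)
  emit 'd', narrow to [5/8, 3/4)
Step 2: interval [5/8, 3/4), width = 3/4 - 5/8 = 1/8
  'a': [5/8 + 1/8*0/1, 5/8 + 1/8*5/8) = [5/8, 45/64)
  'd': [5/8 + 1/8*5/8, 5/8 + 1/8*3/4) = [45/64, 23/32) <- contains code 731/1024
  'f': [5/8 + 1/8*3/4, 5/8 + 1/8*1/1) = [23/32, 3/4)
  emit 'd', narrow to [45/64, 23/32)
Step 3: interval [45/64, 23/32), width = 23/32 - 45/64 = 1/64
  'a': [45/64 + 1/64*0/1, 45/64 + 1/64*5/8) = [45/64, 365/512)
  'd': [45/64 + 1/64*5/8, 45/64 + 1/64*3/4) = [365/512, 183/256) <- contains code 731/1024
  'f': [45/64 + 1/64*3/4, 45/64 + 1/64*1/1) = [183/256, 23/32)
  emit 'd', narrow to [365/512, 183/256)

Answer: symbol=d low=5/8 high=3/4
symbol=d low=45/64 high=23/32
symbol=d low=365/512 high=183/256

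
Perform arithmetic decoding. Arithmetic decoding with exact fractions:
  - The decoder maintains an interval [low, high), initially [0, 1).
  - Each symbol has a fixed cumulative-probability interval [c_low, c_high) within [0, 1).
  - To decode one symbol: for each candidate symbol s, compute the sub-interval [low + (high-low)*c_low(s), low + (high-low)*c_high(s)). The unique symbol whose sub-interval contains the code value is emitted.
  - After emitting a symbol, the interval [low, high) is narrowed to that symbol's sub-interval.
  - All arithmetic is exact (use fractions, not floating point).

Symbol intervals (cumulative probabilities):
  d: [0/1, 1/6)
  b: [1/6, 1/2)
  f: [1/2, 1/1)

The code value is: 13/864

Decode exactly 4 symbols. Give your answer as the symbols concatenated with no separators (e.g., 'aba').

Answer: ddfd

Derivation:
Step 1: interval [0/1, 1/1), width = 1/1 - 0/1 = 1/1
  'd': [0/1 + 1/1*0/1, 0/1 + 1/1*1/6) = [0/1, 1/6) <- contains code 13/864
  'b': [0/1 + 1/1*1/6, 0/1 + 1/1*1/2) = [1/6, 1/2)
  'f': [0/1 + 1/1*1/2, 0/1 + 1/1*1/1) = [1/2, 1/1)
  emit 'd', narrow to [0/1, 1/6)
Step 2: interval [0/1, 1/6), width = 1/6 - 0/1 = 1/6
  'd': [0/1 + 1/6*0/1, 0/1 + 1/6*1/6) = [0/1, 1/36) <- contains code 13/864
  'b': [0/1 + 1/6*1/6, 0/1 + 1/6*1/2) = [1/36, 1/12)
  'f': [0/1 + 1/6*1/2, 0/1 + 1/6*1/1) = [1/12, 1/6)
  emit 'd', narrow to [0/1, 1/36)
Step 3: interval [0/1, 1/36), width = 1/36 - 0/1 = 1/36
  'd': [0/1 + 1/36*0/1, 0/1 + 1/36*1/6) = [0/1, 1/216)
  'b': [0/1 + 1/36*1/6, 0/1 + 1/36*1/2) = [1/216, 1/72)
  'f': [0/1 + 1/36*1/2, 0/1 + 1/36*1/1) = [1/72, 1/36) <- contains code 13/864
  emit 'f', narrow to [1/72, 1/36)
Step 4: interval [1/72, 1/36), width = 1/36 - 1/72 = 1/72
  'd': [1/72 + 1/72*0/1, 1/72 + 1/72*1/6) = [1/72, 7/432) <- contains code 13/864
  'b': [1/72 + 1/72*1/6, 1/72 + 1/72*1/2) = [7/432, 1/48)
  'f': [1/72 + 1/72*1/2, 1/72 + 1/72*1/1) = [1/48, 1/36)
  emit 'd', narrow to [1/72, 7/432)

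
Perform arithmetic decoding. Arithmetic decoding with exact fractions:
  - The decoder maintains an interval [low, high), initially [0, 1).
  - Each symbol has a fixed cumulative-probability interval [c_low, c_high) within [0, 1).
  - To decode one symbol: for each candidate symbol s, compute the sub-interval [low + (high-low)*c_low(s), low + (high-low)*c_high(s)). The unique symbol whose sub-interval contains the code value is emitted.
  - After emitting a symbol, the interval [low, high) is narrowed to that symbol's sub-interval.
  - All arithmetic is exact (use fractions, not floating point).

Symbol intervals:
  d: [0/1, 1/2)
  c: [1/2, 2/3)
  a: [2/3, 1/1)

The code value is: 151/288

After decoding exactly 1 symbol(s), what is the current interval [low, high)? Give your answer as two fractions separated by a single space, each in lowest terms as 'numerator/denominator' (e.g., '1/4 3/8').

Answer: 1/2 2/3

Derivation:
Step 1: interval [0/1, 1/1), width = 1/1 - 0/1 = 1/1
  'd': [0/1 + 1/1*0/1, 0/1 + 1/1*1/2) = [0/1, 1/2)
  'c': [0/1 + 1/1*1/2, 0/1 + 1/1*2/3) = [1/2, 2/3) <- contains code 151/288
  'a': [0/1 + 1/1*2/3, 0/1 + 1/1*1/1) = [2/3, 1/1)
  emit 'c', narrow to [1/2, 2/3)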